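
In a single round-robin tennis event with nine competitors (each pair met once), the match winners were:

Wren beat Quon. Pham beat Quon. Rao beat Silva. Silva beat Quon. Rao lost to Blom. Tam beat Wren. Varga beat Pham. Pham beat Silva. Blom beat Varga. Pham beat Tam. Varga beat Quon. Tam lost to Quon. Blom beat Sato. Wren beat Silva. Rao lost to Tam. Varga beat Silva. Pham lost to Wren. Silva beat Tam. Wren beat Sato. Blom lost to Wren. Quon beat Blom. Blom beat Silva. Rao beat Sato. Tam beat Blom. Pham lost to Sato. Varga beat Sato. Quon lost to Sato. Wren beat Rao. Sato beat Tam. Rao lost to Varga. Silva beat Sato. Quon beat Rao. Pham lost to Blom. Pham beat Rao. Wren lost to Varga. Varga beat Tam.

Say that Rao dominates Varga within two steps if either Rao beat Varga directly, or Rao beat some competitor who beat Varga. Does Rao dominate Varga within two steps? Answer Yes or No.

Rao did not beat Varga directly.
Rao beat Sato, Silva, but each of them lost to Varga. No two-step path.

No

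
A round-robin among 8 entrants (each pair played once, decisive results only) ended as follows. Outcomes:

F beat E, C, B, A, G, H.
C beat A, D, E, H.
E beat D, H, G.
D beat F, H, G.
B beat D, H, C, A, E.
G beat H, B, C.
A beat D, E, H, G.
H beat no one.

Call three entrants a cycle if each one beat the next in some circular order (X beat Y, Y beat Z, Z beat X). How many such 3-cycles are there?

10

Win totals: A 4, B 5, C 4, D 3, E 3, F 6, G 3, H 0.
An entrant with w wins dominates both others in C(w,2) triples; summing gives 6 + 10 + 6 + 3 + 3 + 15 + 3 + 0 = 46 transitive triples.
Total triples C(8,3) = 56, so cyclic triples = 56 − 46 = 10.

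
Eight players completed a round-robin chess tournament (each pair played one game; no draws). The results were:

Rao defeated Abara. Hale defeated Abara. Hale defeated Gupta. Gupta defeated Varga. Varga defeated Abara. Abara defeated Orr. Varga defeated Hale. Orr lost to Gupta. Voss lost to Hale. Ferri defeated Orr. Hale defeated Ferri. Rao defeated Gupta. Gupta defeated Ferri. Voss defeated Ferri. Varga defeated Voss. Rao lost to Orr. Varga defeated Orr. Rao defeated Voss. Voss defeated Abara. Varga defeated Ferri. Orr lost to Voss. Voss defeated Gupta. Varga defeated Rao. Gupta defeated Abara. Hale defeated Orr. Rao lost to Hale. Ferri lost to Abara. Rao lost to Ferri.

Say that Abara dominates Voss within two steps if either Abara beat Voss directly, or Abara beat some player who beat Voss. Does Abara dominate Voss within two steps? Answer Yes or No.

No

Abara did not beat Voss directly.
Abara beat Ferri, Orr, but each of them lost to Voss. No two-step path.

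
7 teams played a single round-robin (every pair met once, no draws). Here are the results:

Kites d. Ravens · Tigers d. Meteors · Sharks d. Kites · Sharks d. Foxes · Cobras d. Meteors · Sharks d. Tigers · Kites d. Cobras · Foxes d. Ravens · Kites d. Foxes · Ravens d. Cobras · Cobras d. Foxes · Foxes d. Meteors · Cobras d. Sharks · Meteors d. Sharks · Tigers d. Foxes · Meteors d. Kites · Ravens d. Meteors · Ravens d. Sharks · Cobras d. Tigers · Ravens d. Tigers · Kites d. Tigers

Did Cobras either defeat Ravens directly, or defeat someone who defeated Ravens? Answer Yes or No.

Cobras did not beat Ravens directly.
Cobras beat Tigers, Foxes, Sharks, Meteors. Of those, Foxes beat Ravens.

Yes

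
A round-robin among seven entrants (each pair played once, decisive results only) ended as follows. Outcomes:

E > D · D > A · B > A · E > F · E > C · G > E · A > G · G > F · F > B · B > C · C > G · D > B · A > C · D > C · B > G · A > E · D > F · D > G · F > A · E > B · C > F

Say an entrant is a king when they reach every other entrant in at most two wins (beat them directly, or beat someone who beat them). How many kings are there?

4

A reaches everyone (king).
B cannot reach D in two steps.
C cannot reach D in two steps.
D reaches everyone (king).
E reaches everyone (king).
F cannot reach D in two steps.
G reaches everyone (king).
Kings: A, D, E, G — 4.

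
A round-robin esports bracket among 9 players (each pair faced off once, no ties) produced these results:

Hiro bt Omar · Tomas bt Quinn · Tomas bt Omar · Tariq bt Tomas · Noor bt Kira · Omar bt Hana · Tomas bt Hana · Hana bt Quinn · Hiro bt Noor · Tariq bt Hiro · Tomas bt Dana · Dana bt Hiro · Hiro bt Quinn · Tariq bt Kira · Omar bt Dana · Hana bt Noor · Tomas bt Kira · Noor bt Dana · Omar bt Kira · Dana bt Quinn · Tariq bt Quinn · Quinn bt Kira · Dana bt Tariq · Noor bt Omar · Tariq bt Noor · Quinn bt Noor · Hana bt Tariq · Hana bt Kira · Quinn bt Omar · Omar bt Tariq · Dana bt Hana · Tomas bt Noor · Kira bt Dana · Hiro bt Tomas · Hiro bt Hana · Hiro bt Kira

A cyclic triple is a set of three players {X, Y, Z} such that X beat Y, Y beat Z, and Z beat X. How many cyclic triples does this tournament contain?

Win totals: Dana 4, Kira 1, Omar 4, Noor 3, Hana 4, Tomas 6, Hiro 6, Quinn 3, Tariq 5.
A player with w wins dominates both others in C(w,2) triples; summing gives 6 + 0 + 6 + 3 + 6 + 15 + 15 + 3 + 10 = 64 transitive triples.
Total triples C(9,3) = 84, so cyclic triples = 84 − 64 = 20.

20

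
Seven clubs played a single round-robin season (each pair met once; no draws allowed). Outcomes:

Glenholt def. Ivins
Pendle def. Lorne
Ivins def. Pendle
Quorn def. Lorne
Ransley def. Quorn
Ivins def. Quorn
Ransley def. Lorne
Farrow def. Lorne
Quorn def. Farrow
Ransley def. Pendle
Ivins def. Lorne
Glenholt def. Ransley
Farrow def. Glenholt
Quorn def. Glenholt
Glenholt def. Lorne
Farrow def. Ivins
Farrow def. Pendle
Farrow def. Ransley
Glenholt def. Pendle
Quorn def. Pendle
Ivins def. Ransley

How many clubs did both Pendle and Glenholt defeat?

1

Pendle beat: Lorne.
Glenholt beat: Ransley, Ivins, Pendle, Lorne.
Both beat: Lorne — 1.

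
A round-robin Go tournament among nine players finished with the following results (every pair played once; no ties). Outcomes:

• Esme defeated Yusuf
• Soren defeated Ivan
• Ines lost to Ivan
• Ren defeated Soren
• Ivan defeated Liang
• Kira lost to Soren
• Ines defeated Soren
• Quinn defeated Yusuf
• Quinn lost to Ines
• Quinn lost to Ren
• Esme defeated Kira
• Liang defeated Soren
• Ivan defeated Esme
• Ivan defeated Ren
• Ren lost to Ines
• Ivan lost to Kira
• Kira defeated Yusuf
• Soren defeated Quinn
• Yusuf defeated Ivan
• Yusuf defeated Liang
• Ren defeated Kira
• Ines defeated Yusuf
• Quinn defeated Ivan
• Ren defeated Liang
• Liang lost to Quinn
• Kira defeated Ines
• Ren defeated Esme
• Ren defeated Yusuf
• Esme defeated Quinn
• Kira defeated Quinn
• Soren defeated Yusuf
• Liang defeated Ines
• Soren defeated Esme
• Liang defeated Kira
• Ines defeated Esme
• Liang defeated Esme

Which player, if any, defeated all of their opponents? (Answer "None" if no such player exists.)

None

Highest win total is Ren with 6 (out of 8 possible).
Ren lost to Ines, Ivan, so no player went undefeated.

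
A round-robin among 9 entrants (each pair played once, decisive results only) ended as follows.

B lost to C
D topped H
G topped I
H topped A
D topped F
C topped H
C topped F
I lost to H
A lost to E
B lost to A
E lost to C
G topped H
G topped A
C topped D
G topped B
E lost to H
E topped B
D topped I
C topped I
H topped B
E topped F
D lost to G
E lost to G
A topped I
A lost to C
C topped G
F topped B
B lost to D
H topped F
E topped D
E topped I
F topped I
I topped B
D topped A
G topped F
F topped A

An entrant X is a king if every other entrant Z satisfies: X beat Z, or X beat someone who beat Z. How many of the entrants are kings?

A cannot reach C, D, E, F, G, H in two steps.
B cannot reach A, C, D, E, F, G, H, I in two steps.
C reaches everyone (king).
D cannot reach C, G in two steps.
E cannot reach C, G in two steps.
F cannot reach C, D, E, G, H in two steps.
G cannot reach C in two steps.
H cannot reach C, G in two steps.
I cannot reach A, C, D, E, F, G, H in two steps.
Kings: C — 1.

1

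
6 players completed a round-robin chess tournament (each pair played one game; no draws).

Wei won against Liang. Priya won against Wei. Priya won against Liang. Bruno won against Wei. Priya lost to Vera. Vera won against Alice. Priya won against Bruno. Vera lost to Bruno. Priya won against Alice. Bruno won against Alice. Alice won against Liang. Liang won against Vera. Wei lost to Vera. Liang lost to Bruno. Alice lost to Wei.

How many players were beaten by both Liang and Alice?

Liang beat: Vera.
Alice beat: Liang.
No one was beaten by both.

0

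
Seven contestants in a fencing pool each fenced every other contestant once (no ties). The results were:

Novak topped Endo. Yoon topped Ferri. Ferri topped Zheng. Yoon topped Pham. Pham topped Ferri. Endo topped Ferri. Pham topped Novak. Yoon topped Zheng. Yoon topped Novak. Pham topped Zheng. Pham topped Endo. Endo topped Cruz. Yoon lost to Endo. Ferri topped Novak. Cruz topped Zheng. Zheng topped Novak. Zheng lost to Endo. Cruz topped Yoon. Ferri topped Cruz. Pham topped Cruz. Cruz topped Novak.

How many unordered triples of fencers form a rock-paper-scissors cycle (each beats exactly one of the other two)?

Win totals: Zheng 1, Pham 5, Novak 1, Ferri 3, Yoon 4, Cruz 3, Endo 4.
A fencer with w wins dominates both others in C(w,2) triples; summing gives 0 + 10 + 0 + 3 + 6 + 3 + 6 = 28 transitive triples.
Total triples C(7,3) = 35, so cyclic triples = 35 − 28 = 7.

7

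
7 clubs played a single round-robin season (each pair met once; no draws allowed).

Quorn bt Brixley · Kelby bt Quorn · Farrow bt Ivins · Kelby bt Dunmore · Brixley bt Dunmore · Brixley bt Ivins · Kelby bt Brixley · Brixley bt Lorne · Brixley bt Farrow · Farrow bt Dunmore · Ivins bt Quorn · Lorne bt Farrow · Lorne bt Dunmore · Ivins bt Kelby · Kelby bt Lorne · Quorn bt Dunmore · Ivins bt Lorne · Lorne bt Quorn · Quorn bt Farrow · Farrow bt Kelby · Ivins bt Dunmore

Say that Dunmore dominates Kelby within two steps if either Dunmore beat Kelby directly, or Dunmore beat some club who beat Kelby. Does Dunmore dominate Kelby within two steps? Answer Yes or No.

No

Dunmore did not beat Kelby directly.
Dunmore beat no one, so there is no intermediate club.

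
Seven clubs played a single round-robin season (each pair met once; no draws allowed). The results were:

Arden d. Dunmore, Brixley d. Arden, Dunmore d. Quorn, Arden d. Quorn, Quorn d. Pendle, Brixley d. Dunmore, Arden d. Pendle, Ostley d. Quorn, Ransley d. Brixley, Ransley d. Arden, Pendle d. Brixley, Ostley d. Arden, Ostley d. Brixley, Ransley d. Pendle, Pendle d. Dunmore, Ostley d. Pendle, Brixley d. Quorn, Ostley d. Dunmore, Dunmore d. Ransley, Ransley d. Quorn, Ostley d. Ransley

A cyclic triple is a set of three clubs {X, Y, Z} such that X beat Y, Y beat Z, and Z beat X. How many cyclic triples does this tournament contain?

Win totals: Arden 3, Ostley 6, Dunmore 2, Ransley 4, Brixley 3, Pendle 2, Quorn 1.
A club with w wins dominates both others in C(w,2) triples; summing gives 3 + 15 + 1 + 6 + 3 + 1 + 0 = 29 transitive triples.
Total triples C(7,3) = 35, so cyclic triples = 35 − 29 = 6.

6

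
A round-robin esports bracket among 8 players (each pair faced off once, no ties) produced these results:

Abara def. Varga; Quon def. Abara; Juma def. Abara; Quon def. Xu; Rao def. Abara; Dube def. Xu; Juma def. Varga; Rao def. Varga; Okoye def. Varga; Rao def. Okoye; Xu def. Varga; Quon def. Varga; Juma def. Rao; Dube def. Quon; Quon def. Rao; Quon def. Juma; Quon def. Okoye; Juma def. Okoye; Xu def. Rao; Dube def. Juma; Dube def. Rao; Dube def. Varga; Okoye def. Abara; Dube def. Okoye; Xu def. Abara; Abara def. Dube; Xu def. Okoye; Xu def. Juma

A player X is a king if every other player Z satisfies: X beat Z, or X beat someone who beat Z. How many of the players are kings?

Xu cannot reach Quon in two steps.
Abara reaches everyone (king).
Juma cannot reach Xu, Quon in two steps.
Dube reaches everyone (king).
Okoye cannot reach Xu, Juma, Quon, Rao in two steps.
Quon reaches everyone (king).
Rao cannot reach Xu, Juma, Quon in two steps.
Varga cannot reach Xu, Abara, Juma, Dube, Okoye, Quon, Rao in two steps.
Kings: Abara, Dube, Quon — 3.

3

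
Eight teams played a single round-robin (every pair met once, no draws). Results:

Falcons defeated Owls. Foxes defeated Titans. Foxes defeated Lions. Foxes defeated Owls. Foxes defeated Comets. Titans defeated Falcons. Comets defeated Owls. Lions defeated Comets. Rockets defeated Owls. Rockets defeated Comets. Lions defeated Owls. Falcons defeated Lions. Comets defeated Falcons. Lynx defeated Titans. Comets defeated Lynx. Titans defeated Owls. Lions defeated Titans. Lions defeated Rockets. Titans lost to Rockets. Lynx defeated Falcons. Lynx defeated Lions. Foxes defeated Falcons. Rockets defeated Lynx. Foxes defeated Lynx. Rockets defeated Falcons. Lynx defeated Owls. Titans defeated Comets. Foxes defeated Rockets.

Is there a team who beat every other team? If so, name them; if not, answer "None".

Foxes

Foxes has 7 wins out of 7 opponents — a perfect record.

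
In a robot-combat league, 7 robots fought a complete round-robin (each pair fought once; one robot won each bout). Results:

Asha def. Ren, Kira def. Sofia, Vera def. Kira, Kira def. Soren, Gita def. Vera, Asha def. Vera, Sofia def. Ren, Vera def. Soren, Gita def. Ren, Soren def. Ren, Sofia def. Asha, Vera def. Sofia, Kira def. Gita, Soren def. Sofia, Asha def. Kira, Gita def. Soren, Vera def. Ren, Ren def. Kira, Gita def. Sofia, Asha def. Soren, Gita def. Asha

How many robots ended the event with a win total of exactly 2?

Win totals: Asha 4, Kira 3, Vera 4, Ren 1, Gita 5, Soren 2, Sofia 2.
Exactly 2: Soren, Sofia — 2 robots.

2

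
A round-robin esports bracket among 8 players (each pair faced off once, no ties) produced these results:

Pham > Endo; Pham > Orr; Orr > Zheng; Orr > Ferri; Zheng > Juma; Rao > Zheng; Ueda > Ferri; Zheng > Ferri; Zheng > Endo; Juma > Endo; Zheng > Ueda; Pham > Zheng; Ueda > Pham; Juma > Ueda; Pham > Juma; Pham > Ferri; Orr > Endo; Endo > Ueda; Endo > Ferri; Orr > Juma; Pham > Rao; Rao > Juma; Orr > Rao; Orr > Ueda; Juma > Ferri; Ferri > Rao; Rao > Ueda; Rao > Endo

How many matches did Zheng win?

4

Zheng's results: beat Ferri, Ueda, Endo, Juma; lost to Orr, Rao, Pham.
That is 4 wins.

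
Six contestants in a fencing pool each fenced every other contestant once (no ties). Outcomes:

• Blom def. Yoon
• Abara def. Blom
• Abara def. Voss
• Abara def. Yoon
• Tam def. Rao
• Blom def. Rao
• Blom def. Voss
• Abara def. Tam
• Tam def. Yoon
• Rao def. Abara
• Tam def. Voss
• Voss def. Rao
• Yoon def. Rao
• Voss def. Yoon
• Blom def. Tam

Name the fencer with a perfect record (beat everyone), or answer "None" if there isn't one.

Highest win total is Blom with 4 (out of 5 possible).
Blom lost to Abara, so no fencer went undefeated.

None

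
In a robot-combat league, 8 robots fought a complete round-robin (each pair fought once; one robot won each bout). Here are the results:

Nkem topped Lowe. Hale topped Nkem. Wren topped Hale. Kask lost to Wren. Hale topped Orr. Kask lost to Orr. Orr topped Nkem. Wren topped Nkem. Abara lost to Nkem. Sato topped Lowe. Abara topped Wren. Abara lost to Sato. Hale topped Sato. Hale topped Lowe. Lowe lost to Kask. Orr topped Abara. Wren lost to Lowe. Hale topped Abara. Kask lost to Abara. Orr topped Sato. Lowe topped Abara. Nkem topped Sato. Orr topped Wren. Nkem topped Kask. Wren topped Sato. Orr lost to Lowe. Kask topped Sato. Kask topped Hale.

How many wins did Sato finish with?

2

Sato's results: beat Lowe, Abara; lost to Nkem, Orr, Wren, Kask, Hale.
That is 2 wins.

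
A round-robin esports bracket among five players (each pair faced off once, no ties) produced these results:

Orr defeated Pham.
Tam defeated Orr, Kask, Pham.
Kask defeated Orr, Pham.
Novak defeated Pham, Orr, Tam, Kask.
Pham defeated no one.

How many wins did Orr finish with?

Orr's results: beat Pham; lost to Tam, Novak, Kask.
That is 1 win.

1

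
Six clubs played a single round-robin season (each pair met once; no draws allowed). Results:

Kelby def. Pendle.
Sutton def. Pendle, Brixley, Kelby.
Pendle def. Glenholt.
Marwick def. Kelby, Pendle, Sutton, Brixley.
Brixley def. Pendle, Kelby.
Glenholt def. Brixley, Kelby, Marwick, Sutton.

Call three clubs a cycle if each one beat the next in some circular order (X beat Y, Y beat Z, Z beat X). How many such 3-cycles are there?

4

Of the C(6,3) = 20 triples, the cyclic ones are: {Kelby, Glenholt, Pendle}; {Glenholt, Marwick, Pendle}; {Glenholt, Brixley, Pendle}; {Glenholt, Pendle, Sutton}.
That is 4.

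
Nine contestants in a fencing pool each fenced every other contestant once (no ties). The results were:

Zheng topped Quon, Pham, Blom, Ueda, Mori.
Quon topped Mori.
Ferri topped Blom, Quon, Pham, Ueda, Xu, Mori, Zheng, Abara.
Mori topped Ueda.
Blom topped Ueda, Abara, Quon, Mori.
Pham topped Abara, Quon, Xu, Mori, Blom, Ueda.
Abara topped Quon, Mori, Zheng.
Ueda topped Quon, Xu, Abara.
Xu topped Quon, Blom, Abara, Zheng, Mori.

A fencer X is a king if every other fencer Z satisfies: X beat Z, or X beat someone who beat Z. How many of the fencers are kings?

Pham cannot reach Ferri in two steps.
Abara cannot reach Ferri, Xu in two steps.
Ferri reaches everyone (king).
Zheng cannot reach Ferri in two steps.
Xu cannot reach Ferri in two steps.
Quon cannot reach Pham, Abara, Ferri, Zheng, Xu, Blom in two steps.
Ueda cannot reach Pham, Ferri in two steps.
Mori cannot reach Pham, Ferri, Zheng, Blom in two steps.
Blom cannot reach Pham, Ferri in two steps.
Kings: Ferri — 1.

1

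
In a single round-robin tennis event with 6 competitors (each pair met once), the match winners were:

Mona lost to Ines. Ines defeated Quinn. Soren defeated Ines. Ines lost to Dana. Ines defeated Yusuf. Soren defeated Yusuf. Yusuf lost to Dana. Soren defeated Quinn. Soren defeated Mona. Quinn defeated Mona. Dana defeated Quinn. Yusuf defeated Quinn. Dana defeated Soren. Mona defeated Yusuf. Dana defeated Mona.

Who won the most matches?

Win totals: Quinn 1, Mona 1, Ines 3, Soren 4, Yusuf 1, Dana 5.
Dana leads with 5 wins (next highest: 4).

Dana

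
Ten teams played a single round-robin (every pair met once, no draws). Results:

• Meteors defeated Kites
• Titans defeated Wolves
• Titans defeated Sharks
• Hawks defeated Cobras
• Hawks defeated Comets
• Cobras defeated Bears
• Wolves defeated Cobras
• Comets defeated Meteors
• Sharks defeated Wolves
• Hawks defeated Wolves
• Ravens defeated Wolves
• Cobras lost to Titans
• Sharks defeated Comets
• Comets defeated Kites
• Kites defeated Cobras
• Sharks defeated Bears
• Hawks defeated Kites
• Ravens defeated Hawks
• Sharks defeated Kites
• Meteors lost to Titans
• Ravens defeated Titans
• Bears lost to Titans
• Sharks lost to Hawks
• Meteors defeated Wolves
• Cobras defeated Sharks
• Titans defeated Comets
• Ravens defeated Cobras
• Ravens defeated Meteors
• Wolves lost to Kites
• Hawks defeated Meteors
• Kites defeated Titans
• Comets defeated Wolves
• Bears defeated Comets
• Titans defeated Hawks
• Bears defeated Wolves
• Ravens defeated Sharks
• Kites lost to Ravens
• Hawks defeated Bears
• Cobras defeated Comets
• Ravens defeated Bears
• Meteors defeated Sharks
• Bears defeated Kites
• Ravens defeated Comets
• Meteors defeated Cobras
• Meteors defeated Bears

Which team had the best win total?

Ravens

Win totals: Titans 7, Hawks 7, Sharks 4, Comets 3, Bears 3, Ravens 9, Kites 3, Meteors 5, Wolves 1, Cobras 3.
Ravens leads with 9 wins (next highest: 7).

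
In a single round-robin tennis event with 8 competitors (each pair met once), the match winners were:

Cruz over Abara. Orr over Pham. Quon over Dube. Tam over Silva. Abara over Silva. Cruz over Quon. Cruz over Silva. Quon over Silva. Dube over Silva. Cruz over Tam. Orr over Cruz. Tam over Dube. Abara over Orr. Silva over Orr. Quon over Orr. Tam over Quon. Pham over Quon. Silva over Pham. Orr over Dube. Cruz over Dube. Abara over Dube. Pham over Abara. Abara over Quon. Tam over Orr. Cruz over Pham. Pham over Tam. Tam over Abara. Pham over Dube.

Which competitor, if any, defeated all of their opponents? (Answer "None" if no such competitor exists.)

Highest win total is Cruz with 6 (out of 7 possible).
Cruz lost to Orr, so no competitor went undefeated.

None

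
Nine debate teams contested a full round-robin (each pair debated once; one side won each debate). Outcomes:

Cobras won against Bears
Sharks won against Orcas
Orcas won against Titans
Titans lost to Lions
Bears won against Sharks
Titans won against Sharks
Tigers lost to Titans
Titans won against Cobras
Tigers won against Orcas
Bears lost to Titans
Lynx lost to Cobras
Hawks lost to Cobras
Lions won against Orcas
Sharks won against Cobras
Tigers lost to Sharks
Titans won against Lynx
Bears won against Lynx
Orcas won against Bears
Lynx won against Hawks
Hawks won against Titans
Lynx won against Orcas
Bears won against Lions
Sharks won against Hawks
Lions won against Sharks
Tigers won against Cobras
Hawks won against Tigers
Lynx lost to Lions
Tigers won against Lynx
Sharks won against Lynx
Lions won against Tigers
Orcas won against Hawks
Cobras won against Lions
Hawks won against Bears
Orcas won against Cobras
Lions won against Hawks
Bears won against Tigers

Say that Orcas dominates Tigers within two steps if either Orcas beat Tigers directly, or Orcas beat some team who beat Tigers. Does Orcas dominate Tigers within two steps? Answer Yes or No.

Orcas did not beat Tigers directly.
Orcas beat Hawks, Titans, Cobras, Bears. Of those, Hawks beat Tigers.

Yes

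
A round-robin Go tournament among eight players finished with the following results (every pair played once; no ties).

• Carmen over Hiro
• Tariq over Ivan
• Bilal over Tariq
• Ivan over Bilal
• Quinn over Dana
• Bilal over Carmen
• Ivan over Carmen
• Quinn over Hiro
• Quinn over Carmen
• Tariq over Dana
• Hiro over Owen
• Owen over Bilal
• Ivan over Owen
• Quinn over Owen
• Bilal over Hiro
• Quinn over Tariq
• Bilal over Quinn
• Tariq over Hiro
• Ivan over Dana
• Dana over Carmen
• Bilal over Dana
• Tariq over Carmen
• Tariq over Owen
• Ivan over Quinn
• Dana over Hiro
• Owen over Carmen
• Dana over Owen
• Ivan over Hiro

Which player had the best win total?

Ivan

Win totals: Carmen 1, Hiro 1, Tariq 5, Owen 2, Ivan 6, Dana 3, Quinn 5, Bilal 5.
Ivan leads with 6 wins (next highest: 5).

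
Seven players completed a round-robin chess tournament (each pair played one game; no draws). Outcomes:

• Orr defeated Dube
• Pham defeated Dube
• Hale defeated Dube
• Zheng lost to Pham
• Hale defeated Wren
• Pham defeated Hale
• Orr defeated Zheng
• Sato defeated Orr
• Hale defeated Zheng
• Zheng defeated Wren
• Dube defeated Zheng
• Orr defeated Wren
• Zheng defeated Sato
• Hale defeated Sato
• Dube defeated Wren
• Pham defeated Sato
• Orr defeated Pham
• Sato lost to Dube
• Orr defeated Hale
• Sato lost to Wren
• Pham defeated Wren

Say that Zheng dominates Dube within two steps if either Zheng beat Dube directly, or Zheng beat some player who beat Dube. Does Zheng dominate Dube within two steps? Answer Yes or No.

Zheng did not beat Dube directly.
Zheng beat Sato, Wren, but each of them lost to Dube. No two-step path.

No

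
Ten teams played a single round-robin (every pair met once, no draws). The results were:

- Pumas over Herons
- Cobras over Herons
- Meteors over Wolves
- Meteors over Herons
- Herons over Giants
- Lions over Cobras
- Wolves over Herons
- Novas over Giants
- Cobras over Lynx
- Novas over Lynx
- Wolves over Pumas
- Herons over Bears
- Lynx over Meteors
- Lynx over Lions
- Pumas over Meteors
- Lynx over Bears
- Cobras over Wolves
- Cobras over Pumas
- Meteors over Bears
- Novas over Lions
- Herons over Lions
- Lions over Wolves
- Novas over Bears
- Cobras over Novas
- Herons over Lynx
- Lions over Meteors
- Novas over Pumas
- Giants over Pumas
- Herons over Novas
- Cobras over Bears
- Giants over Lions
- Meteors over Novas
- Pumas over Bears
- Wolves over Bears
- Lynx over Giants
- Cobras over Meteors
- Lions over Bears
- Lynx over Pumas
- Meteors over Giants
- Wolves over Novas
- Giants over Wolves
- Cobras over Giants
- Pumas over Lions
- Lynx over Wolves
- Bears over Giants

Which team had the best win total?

Win totals: Cobras 8, Giants 3, Herons 5, Wolves 4, Meteors 5, Lions 4, Novas 5, Pumas 4, Bears 1, Lynx 6.
Cobras leads with 8 wins (next highest: 6).

Cobras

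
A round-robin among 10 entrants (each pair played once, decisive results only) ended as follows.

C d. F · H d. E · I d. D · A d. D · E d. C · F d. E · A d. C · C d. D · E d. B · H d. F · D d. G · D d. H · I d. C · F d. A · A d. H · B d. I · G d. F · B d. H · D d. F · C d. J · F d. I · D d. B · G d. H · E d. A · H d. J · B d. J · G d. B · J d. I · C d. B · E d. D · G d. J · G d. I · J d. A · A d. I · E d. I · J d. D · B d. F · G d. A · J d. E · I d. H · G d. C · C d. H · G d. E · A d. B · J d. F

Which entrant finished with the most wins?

G

Win totals: A 5, B 4, C 5, D 4, E 5, F 3, G 8, H 3, I 3, J 5.
G leads with 8 wins (next highest: 5).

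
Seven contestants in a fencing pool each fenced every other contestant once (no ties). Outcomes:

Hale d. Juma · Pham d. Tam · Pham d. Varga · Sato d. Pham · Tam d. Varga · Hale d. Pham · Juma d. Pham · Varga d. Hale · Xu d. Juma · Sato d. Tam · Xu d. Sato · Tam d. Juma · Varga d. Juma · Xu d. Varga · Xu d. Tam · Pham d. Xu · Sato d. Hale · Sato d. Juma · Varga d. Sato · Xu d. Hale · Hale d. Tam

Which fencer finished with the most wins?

Xu

Win totals: Pham 3, Tam 2, Hale 3, Xu 5, Sato 4, Varga 3, Juma 1.
Xu leads with 5 wins (next highest: 4).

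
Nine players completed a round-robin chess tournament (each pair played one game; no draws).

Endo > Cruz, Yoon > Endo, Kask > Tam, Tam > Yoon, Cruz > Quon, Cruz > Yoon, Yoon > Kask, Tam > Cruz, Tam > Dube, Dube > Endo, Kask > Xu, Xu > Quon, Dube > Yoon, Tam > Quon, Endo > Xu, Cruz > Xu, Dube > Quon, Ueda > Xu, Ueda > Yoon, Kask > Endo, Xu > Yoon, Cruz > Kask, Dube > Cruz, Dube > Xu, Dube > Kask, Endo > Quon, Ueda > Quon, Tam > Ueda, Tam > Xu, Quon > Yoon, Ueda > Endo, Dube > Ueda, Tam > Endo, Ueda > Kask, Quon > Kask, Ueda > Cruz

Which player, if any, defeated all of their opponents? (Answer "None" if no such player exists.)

Highest win total is Tam with 7 (out of 8 possible).
Tam lost to Kask, so no player went undefeated.

None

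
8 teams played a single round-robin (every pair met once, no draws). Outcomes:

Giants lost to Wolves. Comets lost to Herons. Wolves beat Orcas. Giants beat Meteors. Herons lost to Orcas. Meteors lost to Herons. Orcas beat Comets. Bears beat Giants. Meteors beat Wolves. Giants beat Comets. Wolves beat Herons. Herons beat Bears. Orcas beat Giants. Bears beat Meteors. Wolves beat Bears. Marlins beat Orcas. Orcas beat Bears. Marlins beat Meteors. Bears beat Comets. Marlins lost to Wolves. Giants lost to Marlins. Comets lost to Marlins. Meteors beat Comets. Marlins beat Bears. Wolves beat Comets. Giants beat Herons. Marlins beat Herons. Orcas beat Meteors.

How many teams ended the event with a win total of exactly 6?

Win totals: Marlins 6, Bears 3, Giants 3, Wolves 6, Orcas 5, Meteors 2, Comets 0, Herons 3.
Exactly 6: Marlins, Wolves — 2 teams.

2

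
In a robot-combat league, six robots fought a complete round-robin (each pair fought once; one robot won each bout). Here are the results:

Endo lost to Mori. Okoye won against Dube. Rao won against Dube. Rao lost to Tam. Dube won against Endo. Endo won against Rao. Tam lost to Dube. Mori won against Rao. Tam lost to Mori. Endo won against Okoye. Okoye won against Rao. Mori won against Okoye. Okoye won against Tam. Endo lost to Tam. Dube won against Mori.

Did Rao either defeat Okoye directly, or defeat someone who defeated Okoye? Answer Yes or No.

Rao did not beat Okoye directly.
Rao beat Dube, but each of them lost to Okoye. No two-step path.

No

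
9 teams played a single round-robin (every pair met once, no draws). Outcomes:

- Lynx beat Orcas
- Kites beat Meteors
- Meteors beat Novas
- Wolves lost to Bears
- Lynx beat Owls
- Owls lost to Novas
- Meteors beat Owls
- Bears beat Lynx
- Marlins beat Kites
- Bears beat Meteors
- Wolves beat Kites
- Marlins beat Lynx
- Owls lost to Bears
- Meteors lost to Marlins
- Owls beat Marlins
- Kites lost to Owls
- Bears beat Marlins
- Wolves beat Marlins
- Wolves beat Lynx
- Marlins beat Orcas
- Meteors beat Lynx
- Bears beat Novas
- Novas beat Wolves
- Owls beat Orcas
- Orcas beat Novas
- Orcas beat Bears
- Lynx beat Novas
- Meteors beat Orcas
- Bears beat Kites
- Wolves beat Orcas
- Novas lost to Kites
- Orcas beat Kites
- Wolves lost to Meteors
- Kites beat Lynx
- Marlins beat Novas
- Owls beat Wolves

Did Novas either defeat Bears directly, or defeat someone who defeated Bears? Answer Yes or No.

No

Novas did not beat Bears directly.
Novas beat Owls, Wolves, but each of them lost to Bears. No two-step path.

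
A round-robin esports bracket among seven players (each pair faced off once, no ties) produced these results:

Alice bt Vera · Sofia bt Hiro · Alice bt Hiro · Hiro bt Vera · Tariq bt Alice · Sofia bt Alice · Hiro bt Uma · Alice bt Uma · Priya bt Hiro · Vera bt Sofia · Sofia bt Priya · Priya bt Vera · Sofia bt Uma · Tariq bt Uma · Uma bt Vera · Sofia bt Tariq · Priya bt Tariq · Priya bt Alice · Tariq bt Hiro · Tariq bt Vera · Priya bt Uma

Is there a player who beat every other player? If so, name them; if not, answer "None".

None

Highest win total is Sofia with 5 (out of 6 possible).
Sofia lost to Vera, so no player went undefeated.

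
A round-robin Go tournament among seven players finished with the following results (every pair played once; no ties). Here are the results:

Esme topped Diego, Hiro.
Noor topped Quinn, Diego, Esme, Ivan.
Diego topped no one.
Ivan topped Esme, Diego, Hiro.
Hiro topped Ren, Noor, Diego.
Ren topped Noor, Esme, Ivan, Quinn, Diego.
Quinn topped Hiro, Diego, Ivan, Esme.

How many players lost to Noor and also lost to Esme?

1

Noor beat: Esme, Diego, Ivan, Quinn.
Esme beat: Diego, Hiro.
Both beat: Diego — 1.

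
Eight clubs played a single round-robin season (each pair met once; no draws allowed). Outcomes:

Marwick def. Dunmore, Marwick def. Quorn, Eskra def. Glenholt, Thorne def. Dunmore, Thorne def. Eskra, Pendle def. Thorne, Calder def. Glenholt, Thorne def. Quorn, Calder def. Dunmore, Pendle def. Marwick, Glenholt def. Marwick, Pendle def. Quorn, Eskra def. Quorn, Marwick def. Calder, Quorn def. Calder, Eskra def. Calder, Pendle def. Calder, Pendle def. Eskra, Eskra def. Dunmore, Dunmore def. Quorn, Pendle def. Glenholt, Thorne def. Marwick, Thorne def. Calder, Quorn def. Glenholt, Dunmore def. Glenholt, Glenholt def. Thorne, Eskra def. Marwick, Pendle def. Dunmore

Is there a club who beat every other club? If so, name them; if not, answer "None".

Pendle has 7 wins out of 7 opponents — a perfect record.

Pendle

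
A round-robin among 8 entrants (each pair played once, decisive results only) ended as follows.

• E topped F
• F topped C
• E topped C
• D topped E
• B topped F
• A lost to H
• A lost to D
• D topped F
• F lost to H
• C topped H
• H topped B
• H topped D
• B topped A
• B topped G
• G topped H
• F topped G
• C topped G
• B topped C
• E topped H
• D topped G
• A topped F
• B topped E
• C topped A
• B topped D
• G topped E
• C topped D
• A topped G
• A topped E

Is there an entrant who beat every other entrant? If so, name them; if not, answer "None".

None

Highest win total is B with 6 (out of 7 possible).
B lost to H, so no entrant went undefeated.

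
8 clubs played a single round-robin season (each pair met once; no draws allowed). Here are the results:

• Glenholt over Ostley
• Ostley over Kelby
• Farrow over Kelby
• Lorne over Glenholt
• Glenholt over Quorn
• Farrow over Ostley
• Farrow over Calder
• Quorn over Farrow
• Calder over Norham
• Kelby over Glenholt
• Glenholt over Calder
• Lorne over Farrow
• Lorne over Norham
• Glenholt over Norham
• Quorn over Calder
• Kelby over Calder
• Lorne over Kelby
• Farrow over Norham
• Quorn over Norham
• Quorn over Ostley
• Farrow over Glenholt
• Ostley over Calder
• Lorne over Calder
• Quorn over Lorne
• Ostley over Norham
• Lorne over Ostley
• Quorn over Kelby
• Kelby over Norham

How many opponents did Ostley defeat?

3

Ostley's results: beat Norham, Calder, Kelby; lost to Lorne, Quorn, Farrow, Glenholt.
That is 3 wins.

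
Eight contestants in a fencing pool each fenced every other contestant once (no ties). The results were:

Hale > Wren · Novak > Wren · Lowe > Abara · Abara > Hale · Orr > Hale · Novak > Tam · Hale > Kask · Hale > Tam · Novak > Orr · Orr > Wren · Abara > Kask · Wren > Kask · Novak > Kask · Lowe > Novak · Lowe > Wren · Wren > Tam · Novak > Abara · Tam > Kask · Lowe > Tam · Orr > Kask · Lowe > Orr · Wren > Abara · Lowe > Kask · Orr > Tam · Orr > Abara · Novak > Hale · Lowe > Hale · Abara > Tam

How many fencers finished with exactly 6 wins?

Win totals: Orr 5, Lowe 7, Hale 3, Wren 3, Kask 0, Abara 3, Novak 6, Tam 1.
Exactly 6: Novak — 1 fencer.

1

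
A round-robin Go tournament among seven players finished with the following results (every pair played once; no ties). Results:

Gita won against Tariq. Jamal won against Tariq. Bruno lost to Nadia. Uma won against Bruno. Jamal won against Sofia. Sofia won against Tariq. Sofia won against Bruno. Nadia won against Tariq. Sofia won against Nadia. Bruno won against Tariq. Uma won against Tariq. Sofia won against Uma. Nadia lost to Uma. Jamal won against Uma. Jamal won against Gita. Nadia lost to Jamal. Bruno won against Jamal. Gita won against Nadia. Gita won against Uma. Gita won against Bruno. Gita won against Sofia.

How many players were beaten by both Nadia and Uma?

Nadia beat: Tariq, Bruno.
Uma beat: Tariq, Bruno, Nadia.
Both beat: Tariq, Bruno — 2.

2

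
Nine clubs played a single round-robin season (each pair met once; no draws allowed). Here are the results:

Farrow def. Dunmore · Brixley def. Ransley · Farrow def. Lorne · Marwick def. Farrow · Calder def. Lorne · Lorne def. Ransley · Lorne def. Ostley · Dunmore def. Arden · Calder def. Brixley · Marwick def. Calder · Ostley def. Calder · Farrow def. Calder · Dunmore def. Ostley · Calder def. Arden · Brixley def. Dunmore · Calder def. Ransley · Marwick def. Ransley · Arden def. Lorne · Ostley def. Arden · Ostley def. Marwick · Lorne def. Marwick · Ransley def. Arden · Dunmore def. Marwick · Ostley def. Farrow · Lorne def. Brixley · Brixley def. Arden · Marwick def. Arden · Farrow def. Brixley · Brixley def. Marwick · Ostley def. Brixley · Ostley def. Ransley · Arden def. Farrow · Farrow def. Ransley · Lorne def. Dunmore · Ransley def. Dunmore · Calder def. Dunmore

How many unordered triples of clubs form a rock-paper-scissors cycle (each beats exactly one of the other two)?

Win totals: Farrow 5, Lorne 5, Calder 5, Dunmore 3, Brixley 4, Ransley 2, Marwick 4, Ostley 6, Arden 2.
A club with w wins dominates both others in C(w,2) triples; summing gives 10 + 10 + 10 + 3 + 6 + 1 + 6 + 15 + 1 = 62 transitive triples.
Total triples C(9,3) = 84, so cyclic triples = 84 − 62 = 22.

22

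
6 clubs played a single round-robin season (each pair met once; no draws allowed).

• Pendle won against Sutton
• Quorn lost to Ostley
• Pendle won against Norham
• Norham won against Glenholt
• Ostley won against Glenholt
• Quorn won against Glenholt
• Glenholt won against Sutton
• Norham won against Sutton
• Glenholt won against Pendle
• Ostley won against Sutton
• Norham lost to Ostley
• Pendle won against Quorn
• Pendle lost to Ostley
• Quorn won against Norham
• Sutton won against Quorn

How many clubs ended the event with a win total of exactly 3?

1

Win totals: Quorn 2, Ostley 5, Glenholt 2, Pendle 3, Sutton 1, Norham 2.
Exactly 3: Pendle — 1 club.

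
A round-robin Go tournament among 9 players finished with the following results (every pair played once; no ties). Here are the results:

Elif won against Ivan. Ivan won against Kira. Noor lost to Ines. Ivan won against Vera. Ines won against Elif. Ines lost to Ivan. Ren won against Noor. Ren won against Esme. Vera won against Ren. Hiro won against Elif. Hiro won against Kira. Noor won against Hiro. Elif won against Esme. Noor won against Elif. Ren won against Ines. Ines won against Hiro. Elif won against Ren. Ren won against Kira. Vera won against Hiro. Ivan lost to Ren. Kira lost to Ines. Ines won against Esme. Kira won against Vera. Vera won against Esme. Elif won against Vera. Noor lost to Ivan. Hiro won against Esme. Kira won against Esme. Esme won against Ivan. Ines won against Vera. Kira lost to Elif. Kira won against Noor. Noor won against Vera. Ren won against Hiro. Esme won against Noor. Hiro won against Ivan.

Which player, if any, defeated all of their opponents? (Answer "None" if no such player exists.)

Highest win total is Ren with 6 (out of 8 possible).
Ren lost to Vera, Elif, so no player went undefeated.

None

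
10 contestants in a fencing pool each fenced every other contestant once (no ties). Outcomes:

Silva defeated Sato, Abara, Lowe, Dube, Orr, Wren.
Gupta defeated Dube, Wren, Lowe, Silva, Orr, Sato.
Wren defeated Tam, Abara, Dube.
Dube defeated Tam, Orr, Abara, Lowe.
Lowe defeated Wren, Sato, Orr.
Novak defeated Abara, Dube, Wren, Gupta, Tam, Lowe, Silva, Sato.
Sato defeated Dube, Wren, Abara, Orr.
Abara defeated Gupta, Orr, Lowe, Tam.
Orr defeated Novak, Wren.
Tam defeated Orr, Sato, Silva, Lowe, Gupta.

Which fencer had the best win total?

Novak

Win totals: Lowe 3, Novak 8, Gupta 6, Dube 4, Wren 3, Sato 4, Abara 4, Orr 2, Tam 5, Silva 6.
Novak leads with 8 wins (next highest: 6).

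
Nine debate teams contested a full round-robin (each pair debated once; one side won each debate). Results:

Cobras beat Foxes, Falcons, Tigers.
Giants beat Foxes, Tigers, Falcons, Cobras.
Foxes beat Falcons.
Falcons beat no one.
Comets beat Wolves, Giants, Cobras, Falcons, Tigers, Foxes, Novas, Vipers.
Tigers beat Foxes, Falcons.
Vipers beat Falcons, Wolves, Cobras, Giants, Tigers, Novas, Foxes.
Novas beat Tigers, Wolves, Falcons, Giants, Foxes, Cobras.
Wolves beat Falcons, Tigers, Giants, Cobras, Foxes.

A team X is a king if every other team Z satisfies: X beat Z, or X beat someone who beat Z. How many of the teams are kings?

Giants cannot reach Novas, Wolves, Vipers, Comets in two steps.
Cobras cannot reach Giants, Novas, Wolves, Vipers, Comets in two steps.
Foxes cannot reach Giants, Cobras, Novas, Wolves, Vipers, Comets, Tigers in two steps.
Novas cannot reach Vipers, Comets in two steps.
Wolves cannot reach Novas, Vipers, Comets in two steps.
Vipers cannot reach Comets in two steps.
Comets reaches everyone (king).
Falcons cannot reach Giants, Cobras, Foxes, Novas, Wolves, Vipers, Comets, Tigers in two steps.
Tigers cannot reach Giants, Cobras, Novas, Wolves, Vipers, Comets in two steps.
Kings: Comets — 1.

1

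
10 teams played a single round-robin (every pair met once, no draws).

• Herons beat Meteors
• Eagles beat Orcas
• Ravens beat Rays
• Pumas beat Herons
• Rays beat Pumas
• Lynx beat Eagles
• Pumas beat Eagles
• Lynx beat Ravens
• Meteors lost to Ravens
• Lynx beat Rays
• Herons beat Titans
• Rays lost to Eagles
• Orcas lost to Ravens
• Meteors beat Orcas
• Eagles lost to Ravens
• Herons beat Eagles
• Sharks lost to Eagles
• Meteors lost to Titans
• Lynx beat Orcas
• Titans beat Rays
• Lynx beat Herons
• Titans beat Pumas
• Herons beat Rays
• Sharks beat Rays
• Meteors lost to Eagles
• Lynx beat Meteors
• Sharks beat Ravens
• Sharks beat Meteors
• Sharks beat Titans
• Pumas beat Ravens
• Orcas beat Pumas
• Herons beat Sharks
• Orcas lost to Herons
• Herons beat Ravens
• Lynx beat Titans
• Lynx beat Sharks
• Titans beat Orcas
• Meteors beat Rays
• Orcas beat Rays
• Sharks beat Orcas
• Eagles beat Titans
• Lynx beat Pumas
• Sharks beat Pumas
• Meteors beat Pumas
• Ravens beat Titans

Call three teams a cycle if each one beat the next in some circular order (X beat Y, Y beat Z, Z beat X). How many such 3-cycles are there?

Win totals: Eagles 5, Herons 7, Pumas 3, Ravens 5, Rays 1, Sharks 6, Meteors 3, Orcas 2, Titans 4, Lynx 9.
A team with w wins dominates both others in C(w,2) triples; summing gives 10 + 21 + 3 + 10 + 0 + 15 + 3 + 1 + 6 + 36 = 105 transitive triples.
Total triples C(10,3) = 120, so cyclic triples = 120 − 105 = 15.

15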